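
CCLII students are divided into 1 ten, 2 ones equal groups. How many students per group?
Convert CCLII (Roman numeral) → 100 + 100 + 50 + 1 + 1 = 252 (decimal)
Convert 1 ten, 2 ones (place-value notation) → 1×10 + 2 = 12 (decimal)
Compute 252 ÷ 12 = 21
21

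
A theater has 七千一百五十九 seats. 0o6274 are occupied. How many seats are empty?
Convert 七千一百五十九 (Chinese numeral) → 7×1000 + 1×100 + 5×10 + 9 = 7159 (decimal)
Convert 0o6274 (octal) → 6×512 + 2×64 + 7×8 + 4 = 3260 (decimal)
Compute 7159 - 3260 = 3899
3899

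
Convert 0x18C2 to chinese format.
Convert 0x18C2 (hexadecimal) → 1×4096 + 8×256 + 12×16 + 2 = 6338 (decimal)
Convert 6338 (decimal) → 6338 = 6×1000 + 3×100 + 3×10 + 8 → 六千三百三十八 (Chinese numeral)
六千三百三十八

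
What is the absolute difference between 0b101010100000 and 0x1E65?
Convert 0b101010100000 (binary) → 2048 + 512 + 128 + 32 = 2720 (decimal)
Convert 0x1E65 (hexadecimal) → 1×4096 + 14×256 + 6×16 + 5 = 7781 (decimal)
Compute |2720 - 7781| = 5061
5061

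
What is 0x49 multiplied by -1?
Convert 0x49 (hexadecimal) → 4×16 + 9 = 73 (decimal)
Compute 73 × -1 = -73
-73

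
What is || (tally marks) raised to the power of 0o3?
Convert || (tally marks) → 2 (decimal)
Convert 0o3 (octal) → 3 (decimal)
Compute 2 ^ 3 = 8
8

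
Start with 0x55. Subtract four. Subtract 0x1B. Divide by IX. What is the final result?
Convert 0x55 (hexadecimal) → 5×16 + 5 = 85 (decimal)
Start: 85
Convert four (English words) → 4 (decimal)
85 - 4 = 81
Convert 0x1B (hexadecimal) → 1×16 + 11 = 27 (decimal)
81 - 27 = 54
Convert IX (Roman numeral) → 9 (decimal)
54 ÷ 9 = 6
6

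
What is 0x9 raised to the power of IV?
Convert 0x9 (hexadecimal) → 9 (decimal)
Convert IV (Roman numeral) → 4 (decimal)
Compute 9 ^ 4 = 6561
6561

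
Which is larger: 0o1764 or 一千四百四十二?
Convert 0o1764 (octal) → 1×512 + 7×64 + 6×8 + 4 = 1012 (decimal)
Convert 一千四百四十二 (Chinese numeral) → 1×1000 + 4×100 + 4×10 + 2 = 1442 (decimal)
Compare 1012 vs 1442: larger = 1442
1442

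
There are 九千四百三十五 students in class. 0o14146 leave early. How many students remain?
Convert 九千四百三十五 (Chinese numeral) → 9×1000 + 4×100 + 3×10 + 5 = 9435 (decimal)
Convert 0o14146 (octal) → 1×4096 + 4×512 + 1×64 + 4×8 + 6 = 6246 (decimal)
Compute 9435 - 6246 = 3189
3189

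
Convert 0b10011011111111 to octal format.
Convert 0b10011011111111 (binary) → 8192 + 1024 + 512 + 128 + 64 + 32 + 16 + 8 + 4 + 2 + 1 = 9983 (decimal)
Convert 9983 (decimal) → 9983 = 2×4096 + 3×512 + 3×64 + 7×8 + 7 → 0o23377 (octal)
0o23377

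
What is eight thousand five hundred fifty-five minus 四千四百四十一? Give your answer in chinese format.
Convert eight thousand five hundred fifty-five (English words) → 8×1000 + 5×100 + 55 = 8555 (decimal)
Convert 四千四百四十一 (Chinese numeral) → 4×1000 + 4×100 + 4×10 + 1 = 4441 (decimal)
Compute 8555 - 4441 = 4114
Convert 4114 (decimal) → 4114 = 4×1000 + 1×100 + 1×10 + 4 → 四千一百一十四 (Chinese numeral)
四千一百一十四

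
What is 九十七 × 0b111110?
Convert 九十七 (Chinese numeral) → 9×10 + 7 = 97 (decimal)
Convert 0b111110 (binary) → 32 + 16 + 8 + 4 + 2 = 62 (decimal)
Compute 97 × 62 = 6014
6014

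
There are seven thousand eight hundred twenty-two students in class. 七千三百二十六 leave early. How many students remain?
Convert seven thousand eight hundred twenty-two (English words) → 7×1000 + 8×100 + 22 = 7822 (decimal)
Convert 七千三百二十六 (Chinese numeral) → 7×1000 + 3×100 + 2×10 + 6 = 7326 (decimal)
Compute 7822 - 7326 = 496
496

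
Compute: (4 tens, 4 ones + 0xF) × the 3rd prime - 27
Convert 4 tens, 4 ones (place-value notation) → 4×10 + 4 = 44 (decimal)
Convert 0xF (hexadecimal) → 15 (decimal)
Convert the 3rd prime (prime index) → 5 (decimal)
Expression in decimal: (44 + 15) × 5 - 27
Parentheses first: 44 + 15 = 59
Multiply: 59 × 5 = 295
Subtract: 295 - 27 = 268
268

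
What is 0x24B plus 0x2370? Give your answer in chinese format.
Convert 0x24B (hexadecimal) → 2×256 + 4×16 + 11 = 587 (decimal)
Convert 0x2370 (hexadecimal) → 2×4096 + 3×256 + 7×16 = 9072 (decimal)
Compute 587 + 9072 = 9659
Convert 9659 (decimal) → 9659 = 9×1000 + 6×100 + 5×10 + 9 → 九千六百五十九 (Chinese numeral)
九千六百五十九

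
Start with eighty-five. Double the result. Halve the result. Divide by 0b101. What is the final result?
Convert eighty-five (English words) → 85 (decimal)
Start: 85
85 × 2 = 170
170 ÷ 2 = 85
Convert 0b101 (binary) → 4 + 1 = 5 (decimal)
85 ÷ 5 = 17
17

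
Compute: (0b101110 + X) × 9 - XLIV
Convert 0b101110 (binary) → 32 + 8 + 4 + 2 = 46 (decimal)
Convert X (Roman numeral) → 10 (decimal)
Convert XLIV (Roman numeral) → 40 + 4 = 44 (decimal)
Expression in decimal: (46 + 10) × 9 - 44
Parentheses first: 46 + 10 = 56
Multiply: 56 × 9 = 504
Subtract: 504 - 44 = 460
460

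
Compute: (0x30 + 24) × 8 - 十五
Convert 0x30 (hexadecimal) → 3×16 = 48 (decimal)
Convert 十五 (Chinese numeral) → 1×10 + 5 = 15 (decimal)
Expression in decimal: (48 + 24) × 8 - 15
Parentheses first: 48 + 24 = 72
Multiply: 72 × 8 = 576
Subtract: 576 - 15 = 561
561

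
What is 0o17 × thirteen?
Convert 0o17 (octal) → 1×8 + 7 = 15 (decimal)
Convert thirteen (English words) → 13 (decimal)
Compute 15 × 13 = 195
195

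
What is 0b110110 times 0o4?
Convert 0b110110 (binary) → 32 + 16 + 4 + 2 = 54 (decimal)
Convert 0o4 (octal) → 4 (decimal)
Compute 54 × 4 = 216
216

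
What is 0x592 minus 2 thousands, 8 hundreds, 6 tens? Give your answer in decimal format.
Convert 0x592 (hexadecimal) → 5×256 + 9×16 + 2 = 1426 (decimal)
Convert 2 thousands, 8 hundreds, 6 tens (place-value notation) → 2×1000 + 8×100 + 6×10 = 2860 (decimal)
Compute 1426 - 2860 = -1434
-1434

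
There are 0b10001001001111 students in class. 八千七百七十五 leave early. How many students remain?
Convert 0b10001001001111 (binary) → 8192 + 512 + 64 + 8 + 4 + 2 + 1 = 8783 (decimal)
Convert 八千七百七十五 (Chinese numeral) → 8×1000 + 7×100 + 7×10 + 5 = 8775 (decimal)
Compute 8783 - 8775 = 8
8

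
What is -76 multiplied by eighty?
Convert eighty (English words) → 80 (decimal)
Compute -76 × 80 = -6080
-6080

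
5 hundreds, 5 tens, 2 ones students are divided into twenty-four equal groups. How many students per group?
Convert 5 hundreds, 5 tens, 2 ones (place-value notation) → 5×100 + 5×10 + 2 = 552 (decimal)
Convert twenty-four (English words) → 24 (decimal)
Compute 552 ÷ 24 = 23
23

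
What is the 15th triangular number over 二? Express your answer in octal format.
Convert the 15th triangular number (triangular index) → 15×16/2 = 120 (decimal)
Convert 二 (Chinese numeral) → 2 (decimal)
Compute 120 ÷ 2 = 60
Convert 60 (decimal) → 60 = 7×8 + 4 → 0o74 (octal)
0o74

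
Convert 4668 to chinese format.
Convert 4668 (decimal) → 4668 = 4×1000 + 6×100 + 6×10 + 8 → 四千六百六十八 (Chinese numeral)
四千六百六十八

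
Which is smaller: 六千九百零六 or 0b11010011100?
Convert 六千九百零六 (Chinese numeral) → 6×1000 + 9×100 + 6 = 6906 (decimal)
Convert 0b11010011100 (binary) → 1024 + 512 + 128 + 16 + 8 + 4 = 1692 (decimal)
Compare 6906 vs 1692: smaller = 1692
1692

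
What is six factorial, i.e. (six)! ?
Convert six (English words) → 6 (decimal)
Compute 6! = 720
720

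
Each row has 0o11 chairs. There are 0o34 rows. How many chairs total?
Convert 0o11 (octal) → 1×8 + 1 = 9 (decimal)
Convert 0o34 (octal) → 3×8 + 4 = 28 (decimal)
Compute 9 × 28 = 252
252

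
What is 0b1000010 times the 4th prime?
Convert 0b1000010 (binary) → 64 + 2 = 66 (decimal)
Convert the 4th prime (prime index) → 7 (decimal)
Compute 66 × 7 = 462
462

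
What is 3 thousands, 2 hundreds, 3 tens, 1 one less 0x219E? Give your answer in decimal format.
Convert 3 thousands, 2 hundreds, 3 tens, 1 one (place-value notation) → 3×1000 + 2×100 + 3×10 + 1 = 3231 (decimal)
Convert 0x219E (hexadecimal) → 2×4096 + 1×256 + 9×16 + 14 = 8606 (decimal)
Compute 3231 - 8606 = -5375
-5375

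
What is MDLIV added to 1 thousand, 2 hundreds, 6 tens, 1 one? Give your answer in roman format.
Convert MDLIV (Roman numeral) → 1000 + 500 + 50 + 4 = 1554 (decimal)
Convert 1 thousand, 2 hundreds, 6 tens, 1 one (place-value notation) → 1×1000 + 2×100 + 6×10 + 1 = 1261 (decimal)
Compute 1554 + 1261 = 2815
Convert 2815 (decimal) → 2815 = 1000 + 1000 + 500 + 100 + 100 + 100 + 10 + 5 → MMDCCCXV (Roman numeral)
MMDCCCXV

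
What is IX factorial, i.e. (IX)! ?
Convert IX (Roman numeral) → 9 (decimal)
Compute 9! = 362880
362880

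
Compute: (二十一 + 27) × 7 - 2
Convert 二十一 (Chinese numeral) → 2×10 + 1 = 21 (decimal)
Expression in decimal: (21 + 27) × 7 - 2
Parentheses first: 21 + 27 = 48
Multiply: 48 × 7 = 336
Subtract: 336 - 2 = 334
334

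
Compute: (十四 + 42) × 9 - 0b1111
Convert 十四 (Chinese numeral) → 1×10 + 4 = 14 (decimal)
Convert 0b1111 (binary) → 8 + 4 + 2 + 1 = 15 (decimal)
Expression in decimal: (14 + 42) × 9 - 15
Parentheses first: 14 + 42 = 56
Multiply: 56 × 9 = 504
Subtract: 504 - 15 = 489
489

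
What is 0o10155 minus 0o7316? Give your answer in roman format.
Convert 0o10155 (octal) → 1×4096 + 1×64 + 5×8 + 5 = 4205 (decimal)
Convert 0o7316 (octal) → 7×512 + 3×64 + 1×8 + 6 = 3790 (decimal)
Compute 4205 - 3790 = 415
Convert 415 (decimal) → 415 = 400 + 10 + 5 → CDXV (Roman numeral)
CDXV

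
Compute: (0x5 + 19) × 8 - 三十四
Convert 0x5 (hexadecimal) → 5 (decimal)
Convert 三十四 (Chinese numeral) → 3×10 + 4 = 34 (decimal)
Expression in decimal: (5 + 19) × 8 - 34
Parentheses first: 5 + 19 = 24
Multiply: 24 × 8 = 192
Subtract: 192 - 34 = 158
158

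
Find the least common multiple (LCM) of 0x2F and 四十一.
Convert 0x2F (hexadecimal) → 2×16 + 15 = 47 (decimal)
Convert 四十一 (Chinese numeral) → 4×10 + 1 = 41 (decimal)
Compute lcm(47, 41) = 1927
1927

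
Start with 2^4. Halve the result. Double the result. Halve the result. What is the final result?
Convert 2^4 (power) → 16 (decimal)
Start: 16
16 ÷ 2 = 8
8 × 2 = 16
16 ÷ 2 = 8
8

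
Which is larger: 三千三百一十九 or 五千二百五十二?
Convert 三千三百一十九 (Chinese numeral) → 3×1000 + 3×100 + 1×10 + 9 = 3319 (decimal)
Convert 五千二百五十二 (Chinese numeral) → 5×1000 + 2×100 + 5×10 + 2 = 5252 (decimal)
Compare 3319 vs 5252: larger = 5252
5252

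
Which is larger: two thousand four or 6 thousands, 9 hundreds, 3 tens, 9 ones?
Convert two thousand four (English words) → 2×1000 + 4 = 2004 (decimal)
Convert 6 thousands, 9 hundreds, 3 tens, 9 ones (place-value notation) → 6×1000 + 9×100 + 3×10 + 9 = 6939 (decimal)
Compare 2004 vs 6939: larger = 6939
6939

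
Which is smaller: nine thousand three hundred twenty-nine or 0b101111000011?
Convert nine thousand three hundred twenty-nine (English words) → 9×1000 + 3×100 + 29 = 9329 (decimal)
Convert 0b101111000011 (binary) → 2048 + 512 + 256 + 128 + 64 + 2 + 1 = 3011 (decimal)
Compare 9329 vs 3011: smaller = 3011
3011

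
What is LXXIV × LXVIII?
Convert LXXIV (Roman numeral) → 50 + 10 + 10 + 4 = 74 (decimal)
Convert LXVIII (Roman numeral) → 50 + 10 + 5 + 1 + 1 + 1 = 68 (decimal)
Compute 74 × 68 = 5032
5032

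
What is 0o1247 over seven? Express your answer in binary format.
Convert 0o1247 (octal) → 1×512 + 2×64 + 4×8 + 7 = 679 (decimal)
Convert seven (English words) → 7 (decimal)
Compute 679 ÷ 7 = 97
Convert 97 (decimal) → 97 = 64 + 32 + 1 → 0b1100001 (binary)
0b1100001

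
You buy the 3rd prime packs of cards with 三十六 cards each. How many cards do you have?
Convert 三十六 (Chinese numeral) → 3×10 + 6 = 36 (decimal)
Convert the 3rd prime (prime index) → 5 (decimal)
Compute 36 × 5 = 180
180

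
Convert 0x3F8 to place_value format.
Convert 0x3F8 (hexadecimal) → 3×256 + 15×16 + 8 = 1016 (decimal)
Convert 1016 (decimal) → 1016 = 1×1000 + 1×10 + 6 → 1 thousand, 1 ten, 6 ones (place-value notation)
1 thousand, 1 ten, 6 ones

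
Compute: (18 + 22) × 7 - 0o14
Convert 0o14 (octal) → 1×8 + 4 = 12 (decimal)
Expression in decimal: (18 + 22) × 7 - 12
Parentheses first: 18 + 22 = 40
Multiply: 40 × 7 = 280
Subtract: 280 - 12 = 268
268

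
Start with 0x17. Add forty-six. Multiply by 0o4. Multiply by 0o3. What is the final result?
Convert 0x17 (hexadecimal) → 1×16 + 7 = 23 (decimal)
Start: 23
Convert forty-six (English words) → 46 (decimal)
23 + 46 = 69
Convert 0o4 (octal) → 4 (decimal)
69 × 4 = 276
Convert 0o3 (octal) → 3 (decimal)
276 × 3 = 828
828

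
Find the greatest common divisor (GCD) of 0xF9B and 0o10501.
Convert 0xF9B (hexadecimal) → 15×256 + 9×16 + 11 = 3995 (decimal)
Convert 0o10501 (octal) → 1×4096 + 5×64 + 1 = 4417 (decimal)
Compute gcd(3995, 4417) = 1
1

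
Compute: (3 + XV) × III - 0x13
Convert XV (Roman numeral) → 10 + 5 = 15 (decimal)
Convert III (Roman numeral) → 1 + 1 + 1 = 3 (decimal)
Convert 0x13 (hexadecimal) → 1×16 + 3 = 19 (decimal)
Expression in decimal: (3 + 15) × 3 - 19
Parentheses first: 3 + 15 = 18
Multiply: 18 × 3 = 54
Subtract: 54 - 19 = 35
35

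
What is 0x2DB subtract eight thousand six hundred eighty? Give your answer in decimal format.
Convert 0x2DB (hexadecimal) → 2×256 + 13×16 + 11 = 731 (decimal)
Convert eight thousand six hundred eighty (English words) → 8×1000 + 6×100 + 80 = 8680 (decimal)
Compute 731 - 8680 = -7949
-7949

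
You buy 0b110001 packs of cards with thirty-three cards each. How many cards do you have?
Convert thirty-three (English words) → 33 (decimal)
Convert 0b110001 (binary) → 32 + 16 + 1 = 49 (decimal)
Compute 33 × 49 = 1617
1617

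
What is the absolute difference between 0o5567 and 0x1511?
Convert 0o5567 (octal) → 5×512 + 5×64 + 6×8 + 7 = 2935 (decimal)
Convert 0x1511 (hexadecimal) → 1×4096 + 5×256 + 1×16 + 1 = 5393 (decimal)
Compute |2935 - 5393| = 2458
2458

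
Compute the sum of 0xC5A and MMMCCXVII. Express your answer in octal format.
Convert 0xC5A (hexadecimal) → 12×256 + 5×16 + 10 = 3162 (decimal)
Convert MMMCCXVII (Roman numeral) → 1000 + 1000 + 1000 + 100 + 100 + 10 + 5 + 1 + 1 = 3217 (decimal)
Compute 3162 + 3217 = 6379
Convert 6379 (decimal) → 6379 = 1×4096 + 4×512 + 3×64 + 5×8 + 3 → 0o14353 (octal)
0o14353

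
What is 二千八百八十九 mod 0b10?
Convert 二千八百八十九 (Chinese numeral) → 2×1000 + 8×100 + 8×10 + 9 = 2889 (decimal)
Convert 0b10 (binary) → 2 (decimal)
Compute 2889 mod 2 = 1
1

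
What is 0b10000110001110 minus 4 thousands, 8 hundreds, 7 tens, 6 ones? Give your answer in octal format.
Convert 0b10000110001110 (binary) → 8192 + 256 + 128 + 8 + 4 + 2 = 8590 (decimal)
Convert 4 thousands, 8 hundreds, 7 tens, 6 ones (place-value notation) → 4×1000 + 8×100 + 7×10 + 6 = 4876 (decimal)
Compute 8590 - 4876 = 3714
Convert 3714 (decimal) → 3714 = 7×512 + 2×64 + 2 → 0o7202 (octal)
0o7202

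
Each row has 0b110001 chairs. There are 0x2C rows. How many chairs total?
Convert 0b110001 (binary) → 32 + 16 + 1 = 49 (decimal)
Convert 0x2C (hexadecimal) → 2×16 + 12 = 44 (decimal)
Compute 49 × 44 = 2156
2156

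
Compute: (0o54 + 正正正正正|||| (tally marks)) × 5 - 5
Convert 0o54 (octal) → 5×8 + 4 = 44 (decimal)
Convert 正正正正正|||| (tally marks) → 5 + 5 + 5 + 5 + 5 + 4 = 29 (decimal)
Expression in decimal: (44 + 29) × 5 - 5
Parentheses first: 44 + 29 = 73
Multiply: 73 × 5 = 365
Subtract: 365 - 5 = 360
360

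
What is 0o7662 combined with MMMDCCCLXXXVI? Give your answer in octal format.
Convert 0o7662 (octal) → 7×512 + 6×64 + 6×8 + 2 = 4018 (decimal)
Convert MMMDCCCLXXXVI (Roman numeral) → 1000 + 1000 + 1000 + 500 + 100 + 100 + 100 + 50 + 10 + 10 + 10 + 5 + 1 = 3886 (decimal)
Compute 4018 + 3886 = 7904
Convert 7904 (decimal) → 7904 = 1×4096 + 7×512 + 3×64 + 4×8 → 0o17340 (octal)
0o17340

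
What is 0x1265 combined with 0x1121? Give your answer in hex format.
Convert 0x1265 (hexadecimal) → 1×4096 + 2×256 + 6×16 + 5 = 4709 (decimal)
Convert 0x1121 (hexadecimal) → 1×4096 + 1×256 + 2×16 + 1 = 4385 (decimal)
Compute 4709 + 4385 = 9094
Convert 9094 (decimal) → 9094 = 2×4096 + 3×256 + 8×16 + 6 → 0x2386 (hexadecimal)
0x2386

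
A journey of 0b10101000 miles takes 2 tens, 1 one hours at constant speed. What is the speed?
Convert 0b10101000 (binary) → 128 + 32 + 8 = 168 (decimal)
Convert 2 tens, 1 one (place-value notation) → 2×10 + 1 = 21 (decimal)
Compute 168 ÷ 21 = 8
8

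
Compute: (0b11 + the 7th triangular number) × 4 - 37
Convert 0b11 (binary) → 2 + 1 = 3 (decimal)
Convert the 7th triangular number (triangular index) → 7×8/2 = 28 (decimal)
Expression in decimal: (3 + 28) × 4 - 37
Parentheses first: 3 + 28 = 31
Multiply: 31 × 4 = 124
Subtract: 124 - 37 = 87
87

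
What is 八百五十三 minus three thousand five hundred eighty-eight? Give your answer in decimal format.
Convert 八百五十三 (Chinese numeral) → 8×100 + 5×10 + 3 = 853 (decimal)
Convert three thousand five hundred eighty-eight (English words) → 3×1000 + 5×100 + 88 = 3588 (decimal)
Compute 853 - 3588 = -2735
-2735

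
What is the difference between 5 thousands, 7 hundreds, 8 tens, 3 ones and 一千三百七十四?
Convert 5 thousands, 7 hundreds, 8 tens, 3 ones (place-value notation) → 5×1000 + 7×100 + 8×10 + 3 = 5783 (decimal)
Convert 一千三百七十四 (Chinese numeral) → 1×1000 + 3×100 + 7×10 + 4 = 1374 (decimal)
Difference: |5783 - 1374| = 4409
4409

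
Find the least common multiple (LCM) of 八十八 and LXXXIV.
Convert 八十八 (Chinese numeral) → 8×10 + 8 = 88 (decimal)
Convert LXXXIV (Roman numeral) → 50 + 10 + 10 + 10 + 4 = 84 (decimal)
Compute lcm(88, 84) = 1848
1848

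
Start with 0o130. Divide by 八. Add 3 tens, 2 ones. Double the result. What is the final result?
Convert 0o130 (octal) → 1×64 + 3×8 = 88 (decimal)
Start: 88
Convert 八 (Chinese numeral) → 8 (decimal)
88 ÷ 8 = 11
Convert 3 tens, 2 ones (place-value notation) → 3×10 + 2 = 32 (decimal)
11 + 32 = 43
43 × 2 = 86
86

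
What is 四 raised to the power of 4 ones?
Convert 四 (Chinese numeral) → 4 (decimal)
Convert 4 ones (place-value notation) → 4 (decimal)
Compute 4 ^ 4 = 256
256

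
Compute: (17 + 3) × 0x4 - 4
Convert 0x4 (hexadecimal) → 4 (decimal)
Expression in decimal: (17 + 3) × 4 - 4
Parentheses first: 17 + 3 = 20
Multiply: 20 × 4 = 80
Subtract: 80 - 4 = 76
76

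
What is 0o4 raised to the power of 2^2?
Convert 0o4 (octal) → 4 (decimal)
Convert 2^2 (power) → 4 (decimal)
Compute 4 ^ 4 = 256
256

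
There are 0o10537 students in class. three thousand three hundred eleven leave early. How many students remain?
Convert 0o10537 (octal) → 1×4096 + 5×64 + 3×8 + 7 = 4447 (decimal)
Convert three thousand three hundred eleven (English words) → 3×1000 + 3×100 + 11 = 3311 (decimal)
Compute 4447 - 3311 = 1136
1136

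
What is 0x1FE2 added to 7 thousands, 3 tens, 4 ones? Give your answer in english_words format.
Convert 0x1FE2 (hexadecimal) → 1×4096 + 15×256 + 14×16 + 2 = 8162 (decimal)
Convert 7 thousands, 3 tens, 4 ones (place-value notation) → 7×1000 + 3×10 + 4 = 7034 (decimal)
Compute 8162 + 7034 = 15196
Convert 15196 (decimal) → 15196 = 15×1000 + 1×100 + 96 → fifteen thousand one hundred ninety-six (English words)
fifteen thousand one hundred ninety-six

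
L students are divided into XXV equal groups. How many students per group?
Convert L (Roman numeral) → 50 (decimal)
Convert XXV (Roman numeral) → 10 + 10 + 5 = 25 (decimal)
Compute 50 ÷ 25 = 2
2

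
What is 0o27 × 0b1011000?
Convert 0o27 (octal) → 2×8 + 7 = 23 (decimal)
Convert 0b1011000 (binary) → 64 + 16 + 8 = 88 (decimal)
Compute 23 × 88 = 2024
2024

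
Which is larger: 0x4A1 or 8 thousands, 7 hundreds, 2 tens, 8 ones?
Convert 0x4A1 (hexadecimal) → 4×256 + 10×16 + 1 = 1185 (decimal)
Convert 8 thousands, 7 hundreds, 2 tens, 8 ones (place-value notation) → 8×1000 + 7×100 + 2×10 + 8 = 8728 (decimal)
Compare 1185 vs 8728: larger = 8728
8728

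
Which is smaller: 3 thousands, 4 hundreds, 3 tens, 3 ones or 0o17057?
Convert 3 thousands, 4 hundreds, 3 tens, 3 ones (place-value notation) → 3×1000 + 4×100 + 3×10 + 3 = 3433 (decimal)
Convert 0o17057 (octal) → 1×4096 + 7×512 + 5×8 + 7 = 7727 (decimal)
Compare 3433 vs 7727: smaller = 3433
3433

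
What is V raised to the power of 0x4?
Convert V (Roman numeral) → 5 (decimal)
Convert 0x4 (hexadecimal) → 4 (decimal)
Compute 5 ^ 4 = 625
625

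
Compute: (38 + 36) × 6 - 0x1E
Convert 0x1E (hexadecimal) → 1×16 + 14 = 30 (decimal)
Expression in decimal: (38 + 36) × 6 - 30
Parentheses first: 38 + 36 = 74
Multiply: 74 × 6 = 444
Subtract: 444 - 30 = 414
414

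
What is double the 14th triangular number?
The 14th triangular number = 14×15/2 = 105
Compute 105 × 2 = 210
210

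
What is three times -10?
Convert three (English words) → 3 (decimal)
Compute 3 × -10 = -30
-30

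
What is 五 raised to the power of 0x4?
Convert 五 (Chinese numeral) → 5 (decimal)
Convert 0x4 (hexadecimal) → 4 (decimal)
Compute 5 ^ 4 = 625
625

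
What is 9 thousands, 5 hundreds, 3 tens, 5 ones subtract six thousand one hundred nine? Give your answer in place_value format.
Convert 9 thousands, 5 hundreds, 3 tens, 5 ones (place-value notation) → 9×1000 + 5×100 + 3×10 + 5 = 9535 (decimal)
Convert six thousand one hundred nine (English words) → 6×1000 + 1×100 + 9 = 6109 (decimal)
Compute 9535 - 6109 = 3426
Convert 3426 (decimal) → 3426 = 3×1000 + 4×100 + 2×10 + 6 → 3 thousands, 4 hundreds, 2 tens, 6 ones (place-value notation)
3 thousands, 4 hundreds, 2 tens, 6 ones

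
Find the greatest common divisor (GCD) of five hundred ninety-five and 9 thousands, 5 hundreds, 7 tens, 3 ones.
Convert five hundred ninety-five (English words) → 5×100 + 95 = 595 (decimal)
Convert 9 thousands, 5 hundreds, 7 tens, 3 ones (place-value notation) → 9×1000 + 5×100 + 7×10 + 3 = 9573 (decimal)
Compute gcd(595, 9573) = 1
1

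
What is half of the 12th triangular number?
The 12th triangular number = 12×13/2 = 78
Compute 78 ÷ 2 = 39
39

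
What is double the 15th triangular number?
The 15th triangular number = 15×16/2 = 120
Compute 120 × 2 = 240
240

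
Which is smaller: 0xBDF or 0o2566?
Convert 0xBDF (hexadecimal) → 11×256 + 13×16 + 15 = 3039 (decimal)
Convert 0o2566 (octal) → 2×512 + 5×64 + 6×8 + 6 = 1398 (decimal)
Compare 3039 vs 1398: smaller = 1398
1398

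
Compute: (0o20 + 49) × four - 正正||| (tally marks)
Convert 0o20 (octal) → 2×8 = 16 (decimal)
Convert four (English words) → 4 (decimal)
Convert 正正||| (tally marks) → 5 + 5 + 3 = 13 (decimal)
Expression in decimal: (16 + 49) × 4 - 13
Parentheses first: 16 + 49 = 65
Multiply: 65 × 4 = 260
Subtract: 260 - 13 = 247
247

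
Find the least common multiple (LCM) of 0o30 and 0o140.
Convert 0o30 (octal) → 3×8 = 24 (decimal)
Convert 0o140 (octal) → 1×64 + 4×8 = 96 (decimal)
Compute lcm(24, 96) = 96
96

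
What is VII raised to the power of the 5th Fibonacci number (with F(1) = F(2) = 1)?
Convert VII (Roman numeral) → 5 + 1 + 1 = 7 (decimal)
Convert the 5th Fibonacci number (with F(1) = F(2) = 1) (Fibonacci index) → 1, 1, 2, 3, 5 → 5 (decimal)
Compute 7 ^ 5 = 16807
16807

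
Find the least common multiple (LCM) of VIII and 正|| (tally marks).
Convert VIII (Roman numeral) → 5 + 1 + 1 + 1 = 8 (decimal)
Convert 正|| (tally marks) → 5 + 2 = 7 (decimal)
Compute lcm(8, 7) = 56
56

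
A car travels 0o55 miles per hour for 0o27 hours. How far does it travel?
Convert 0o55 (octal) → 5×8 + 5 = 45 (decimal)
Convert 0o27 (octal) → 2×8 + 7 = 23 (decimal)
Compute 45 × 23 = 1035
1035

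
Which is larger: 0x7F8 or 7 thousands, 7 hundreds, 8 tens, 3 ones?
Convert 0x7F8 (hexadecimal) → 7×256 + 15×16 + 8 = 2040 (decimal)
Convert 7 thousands, 7 hundreds, 8 tens, 3 ones (place-value notation) → 7×1000 + 7×100 + 8×10 + 3 = 7783 (decimal)
Compare 2040 vs 7783: larger = 7783
7783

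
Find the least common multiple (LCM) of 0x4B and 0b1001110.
Convert 0x4B (hexadecimal) → 4×16 + 11 = 75 (decimal)
Convert 0b1001110 (binary) → 64 + 8 + 4 + 2 = 78 (decimal)
Compute lcm(75, 78) = 1950
1950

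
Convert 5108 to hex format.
Convert 5108 (decimal) → 5108 = 1×4096 + 3×256 + 15×16 + 4 → 0x13F4 (hexadecimal)
0x13F4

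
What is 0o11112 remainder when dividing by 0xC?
Convert 0o11112 (octal) → 1×4096 + 1×512 + 1×64 + 1×8 + 2 = 4682 (decimal)
Convert 0xC (hexadecimal) → 12 (decimal)
Compute 4682 mod 12 = 2
2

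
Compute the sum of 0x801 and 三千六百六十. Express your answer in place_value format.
Convert 0x801 (hexadecimal) → 8×256 + 1 = 2049 (decimal)
Convert 三千六百六十 (Chinese numeral) → 3×1000 + 6×100 + 6×10 = 3660 (decimal)
Compute 2049 + 3660 = 5709
Convert 5709 (decimal) → 5709 = 5×1000 + 7×100 + 9 → 5 thousands, 7 hundreds, 9 ones (place-value notation)
5 thousands, 7 hundreds, 9 ones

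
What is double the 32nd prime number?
The 32nd prime number = 131
Compute 131 × 2 = 262
262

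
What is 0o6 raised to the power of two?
Convert 0o6 (octal) → 6 (decimal)
Convert two (English words) → 2 (decimal)
Compute 6 ^ 2 = 36
36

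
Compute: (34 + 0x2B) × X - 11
Convert 0x2B (hexadecimal) → 2×16 + 11 = 43 (decimal)
Convert X (Roman numeral) → 10 (decimal)
Expression in decimal: (34 + 43) × 10 - 11
Parentheses first: 34 + 43 = 77
Multiply: 77 × 10 = 770
Subtract: 770 - 11 = 759
759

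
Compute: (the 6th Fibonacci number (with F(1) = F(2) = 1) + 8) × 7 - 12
Convert the 6th Fibonacci number (with F(1) = F(2) = 1) (Fibonacci index) → 1, 1, 2, 3, 5, 8 → 8 (decimal)
Expression in decimal: (8 + 8) × 7 - 12
Parentheses first: 8 + 8 = 16
Multiply: 16 × 7 = 112
Subtract: 112 - 12 = 100
100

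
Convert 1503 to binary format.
Convert 1503 (decimal) → 1503 = 1024 + 256 + 128 + 64 + 16 + 8 + 4 + 2 + 1 → 0b10111011111 (binary)
0b10111011111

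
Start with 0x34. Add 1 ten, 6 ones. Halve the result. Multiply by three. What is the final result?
Convert 0x34 (hexadecimal) → 3×16 + 4 = 52 (decimal)
Start: 52
Convert 1 ten, 6 ones (place-value notation) → 1×10 + 6 = 16 (decimal)
52 + 16 = 68
68 ÷ 2 = 34
Convert three (English words) → 3 (decimal)
34 × 3 = 102
102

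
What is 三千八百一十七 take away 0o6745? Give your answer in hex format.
Convert 三千八百一十七 (Chinese numeral) → 3×1000 + 8×100 + 1×10 + 7 = 3817 (decimal)
Convert 0o6745 (octal) → 6×512 + 7×64 + 4×8 + 5 = 3557 (decimal)
Compute 3817 - 3557 = 260
Convert 260 (decimal) → 260 = 1×256 + 4 → 0x104 (hexadecimal)
0x104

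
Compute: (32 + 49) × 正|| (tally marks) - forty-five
Convert 正|| (tally marks) → 5 + 2 = 7 (decimal)
Convert forty-five (English words) → 45 (decimal)
Expression in decimal: (32 + 49) × 7 - 45
Parentheses first: 32 + 49 = 81
Multiply: 81 × 7 = 567
Subtract: 567 - 45 = 522
522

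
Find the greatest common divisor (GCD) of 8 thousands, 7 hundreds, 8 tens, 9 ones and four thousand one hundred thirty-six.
Convert 8 thousands, 7 hundreds, 8 tens, 9 ones (place-value notation) → 8×1000 + 7×100 + 8×10 + 9 = 8789 (decimal)
Convert four thousand one hundred thirty-six (English words) → 4×1000 + 1×100 + 36 = 4136 (decimal)
Compute gcd(8789, 4136) = 517
517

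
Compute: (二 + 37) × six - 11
Convert 二 (Chinese numeral) → 2 (decimal)
Convert six (English words) → 6 (decimal)
Expression in decimal: (2 + 37) × 6 - 11
Parentheses first: 2 + 37 = 39
Multiply: 39 × 6 = 234
Subtract: 234 - 11 = 223
223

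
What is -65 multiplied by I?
Convert I (Roman numeral) → 1 (decimal)
Compute -65 × 1 = -65
-65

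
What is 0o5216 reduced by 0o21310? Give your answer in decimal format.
Convert 0o5216 (octal) → 5×512 + 2×64 + 1×8 + 6 = 2702 (decimal)
Convert 0o21310 (octal) → 2×4096 + 1×512 + 3×64 + 1×8 = 8904 (decimal)
Compute 2702 - 8904 = -6202
-6202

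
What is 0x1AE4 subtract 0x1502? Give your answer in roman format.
Convert 0x1AE4 (hexadecimal) → 1×4096 + 10×256 + 14×16 + 4 = 6884 (decimal)
Convert 0x1502 (hexadecimal) → 1×4096 + 5×256 + 2 = 5378 (decimal)
Compute 6884 - 5378 = 1506
Convert 1506 (decimal) → 1506 = 1000 + 500 + 5 + 1 → MDVI (Roman numeral)
MDVI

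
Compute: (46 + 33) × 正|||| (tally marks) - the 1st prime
Convert 正|||| (tally marks) → 5 + 4 = 9 (decimal)
Convert the 1st prime (prime index) → 2 (decimal)
Expression in decimal: (46 + 33) × 9 - 2
Parentheses first: 46 + 33 = 79
Multiply: 79 × 9 = 711
Subtract: 711 - 2 = 709
709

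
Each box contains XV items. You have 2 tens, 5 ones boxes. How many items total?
Convert XV (Roman numeral) → 10 + 5 = 15 (decimal)
Convert 2 tens, 5 ones (place-value notation) → 2×10 + 5 = 25 (decimal)
Compute 15 × 25 = 375
375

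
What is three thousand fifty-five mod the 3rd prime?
Convert three thousand fifty-five (English words) → 3×1000 + 55 = 3055 (decimal)
Convert the 3rd prime (prime index) → 5 (decimal)
Compute 3055 mod 5 = 0
0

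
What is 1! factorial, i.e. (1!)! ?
Convert 1! (factorial) → 1 (decimal)
Compute 1! = 1
1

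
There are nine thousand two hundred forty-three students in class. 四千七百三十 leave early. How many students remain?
Convert nine thousand two hundred forty-three (English words) → 9×1000 + 2×100 + 43 = 9243 (decimal)
Convert 四千七百三十 (Chinese numeral) → 4×1000 + 7×100 + 3×10 = 4730 (decimal)
Compute 9243 - 4730 = 4513
4513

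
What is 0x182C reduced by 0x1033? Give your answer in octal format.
Convert 0x182C (hexadecimal) → 1×4096 + 8×256 + 2×16 + 12 = 6188 (decimal)
Convert 0x1033 (hexadecimal) → 1×4096 + 3×16 + 3 = 4147 (decimal)
Compute 6188 - 4147 = 2041
Convert 2041 (decimal) → 2041 = 3×512 + 7×64 + 7×8 + 1 → 0o3771 (octal)
0o3771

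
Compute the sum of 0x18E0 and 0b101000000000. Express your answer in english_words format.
Convert 0x18E0 (hexadecimal) → 1×4096 + 8×256 + 14×16 = 6368 (decimal)
Convert 0b101000000000 (binary) → 2048 + 512 = 2560 (decimal)
Compute 6368 + 2560 = 8928
Convert 8928 (decimal) → 8928 = 8×1000 + 9×100 + 28 → eight thousand nine hundred twenty-eight (English words)
eight thousand nine hundred twenty-eight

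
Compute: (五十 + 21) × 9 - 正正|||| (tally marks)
Convert 五十 (Chinese numeral) → 5×10 = 50 (decimal)
Convert 正正|||| (tally marks) → 5 + 5 + 4 = 14 (decimal)
Expression in decimal: (50 + 21) × 9 - 14
Parentheses first: 50 + 21 = 71
Multiply: 71 × 9 = 639
Subtract: 639 - 14 = 625
625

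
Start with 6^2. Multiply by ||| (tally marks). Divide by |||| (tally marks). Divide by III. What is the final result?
Convert 6^2 (power) → 36 (decimal)
Start: 36
Convert ||| (tally marks) → 3 (decimal)
36 × 3 = 108
Convert |||| (tally marks) → 4 (decimal)
108 ÷ 4 = 27
Convert III (Roman numeral) → 1 + 1 + 1 = 3 (decimal)
27 ÷ 3 = 9
9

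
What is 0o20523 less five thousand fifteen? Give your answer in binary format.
Convert 0o20523 (octal) → 2×4096 + 5×64 + 2×8 + 3 = 8531 (decimal)
Convert five thousand fifteen (English words) → 5×1000 + 15 = 5015 (decimal)
Compute 8531 - 5015 = 3516
Convert 3516 (decimal) → 3516 = 2048 + 1024 + 256 + 128 + 32 + 16 + 8 + 4 → 0b110110111100 (binary)
0b110110111100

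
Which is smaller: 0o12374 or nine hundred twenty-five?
Convert 0o12374 (octal) → 1×4096 + 2×512 + 3×64 + 7×8 + 4 = 5372 (decimal)
Convert nine hundred twenty-five (English words) → 9×100 + 25 = 925 (decimal)
Compare 5372 vs 925: smaller = 925
925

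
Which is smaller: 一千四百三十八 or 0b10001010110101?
Convert 一千四百三十八 (Chinese numeral) → 1×1000 + 4×100 + 3×10 + 8 = 1438 (decimal)
Convert 0b10001010110101 (binary) → 8192 + 512 + 128 + 32 + 16 + 4 + 1 = 8885 (decimal)
Compare 1438 vs 8885: smaller = 1438
1438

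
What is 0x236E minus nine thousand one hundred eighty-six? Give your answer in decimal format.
Convert 0x236E (hexadecimal) → 2×4096 + 3×256 + 6×16 + 14 = 9070 (decimal)
Convert nine thousand one hundred eighty-six (English words) → 9×1000 + 1×100 + 86 = 9186 (decimal)
Compute 9070 - 9186 = -116
-116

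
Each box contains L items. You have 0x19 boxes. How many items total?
Convert L (Roman numeral) → 50 (decimal)
Convert 0x19 (hexadecimal) → 1×16 + 9 = 25 (decimal)
Compute 50 × 25 = 1250
1250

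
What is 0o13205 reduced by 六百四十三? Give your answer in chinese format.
Convert 0o13205 (octal) → 1×4096 + 3×512 + 2×64 + 5 = 5765 (decimal)
Convert 六百四十三 (Chinese numeral) → 6×100 + 4×10 + 3 = 643 (decimal)
Compute 5765 - 643 = 5122
Convert 5122 (decimal) → 5122 = 5×1000 + 1×100 + 2×10 + 2 → 五千一百二十二 (Chinese numeral)
五千一百二十二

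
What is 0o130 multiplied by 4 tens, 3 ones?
Convert 0o130 (octal) → 1×64 + 3×8 = 88 (decimal)
Convert 4 tens, 3 ones (place-value notation) → 4×10 + 3 = 43 (decimal)
Compute 88 × 43 = 3784
3784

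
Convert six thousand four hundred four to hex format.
Convert six thousand four hundred four (English words) → 6×1000 + 4×100 + 4 = 6404 (decimal)
Convert 6404 (decimal) → 6404 = 1×4096 + 9×256 + 4 → 0x1904 (hexadecimal)
0x1904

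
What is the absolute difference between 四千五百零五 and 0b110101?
Convert 四千五百零五 (Chinese numeral) → 4×1000 + 5×100 + 5 = 4505 (decimal)
Convert 0b110101 (binary) → 32 + 16 + 4 + 1 = 53 (decimal)
Compute |4505 - 53| = 4452
4452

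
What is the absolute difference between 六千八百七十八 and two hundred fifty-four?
Convert 六千八百七十八 (Chinese numeral) → 6×1000 + 8×100 + 7×10 + 8 = 6878 (decimal)
Convert two hundred fifty-four (English words) → 2×100 + 54 = 254 (decimal)
Compute |6878 - 254| = 6624
6624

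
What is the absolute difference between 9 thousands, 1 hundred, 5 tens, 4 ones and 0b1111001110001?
Convert 9 thousands, 1 hundred, 5 tens, 4 ones (place-value notation) → 9×1000 + 1×100 + 5×10 + 4 = 9154 (decimal)
Convert 0b1111001110001 (binary) → 4096 + 2048 + 1024 + 512 + 64 + 32 + 16 + 1 = 7793 (decimal)
Compute |9154 - 7793| = 1361
1361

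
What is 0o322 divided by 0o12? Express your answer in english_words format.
Convert 0o322 (octal) → 3×64 + 2×8 + 2 = 210 (decimal)
Convert 0o12 (octal) → 1×8 + 2 = 10 (decimal)
Compute 210 ÷ 10 = 21
Convert 21 (decimal) → twenty-one (English words)
twenty-one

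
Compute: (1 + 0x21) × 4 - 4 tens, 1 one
Convert 0x21 (hexadecimal) → 2×16 + 1 = 33 (decimal)
Convert 4 tens, 1 one (place-value notation) → 4×10 + 1 = 41 (decimal)
Expression in decimal: (1 + 33) × 4 - 41
Parentheses first: 1 + 33 = 34
Multiply: 34 × 4 = 136
Subtract: 136 - 41 = 95
95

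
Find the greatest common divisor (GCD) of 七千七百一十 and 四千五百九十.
Convert 七千七百一十 (Chinese numeral) → 7×1000 + 7×100 + 1×10 = 7710 (decimal)
Convert 四千五百九十 (Chinese numeral) → 4×1000 + 5×100 + 9×10 = 4590 (decimal)
Compute gcd(7710, 4590) = 30
30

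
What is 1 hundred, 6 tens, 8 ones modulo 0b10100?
Convert 1 hundred, 6 tens, 8 ones (place-value notation) → 1×100 + 6×10 + 8 = 168 (decimal)
Convert 0b10100 (binary) → 16 + 4 = 20 (decimal)
Compute 168 mod 20 = 8
8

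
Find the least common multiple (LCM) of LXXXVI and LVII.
Convert LXXXVI (Roman numeral) → 50 + 10 + 10 + 10 + 5 + 1 = 86 (decimal)
Convert LVII (Roman numeral) → 50 + 5 + 1 + 1 = 57 (decimal)
Compute lcm(86, 57) = 4902
4902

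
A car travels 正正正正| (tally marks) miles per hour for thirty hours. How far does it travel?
Convert 正正正正| (tally marks) → 5 + 5 + 5 + 5 + 1 = 21 (decimal)
Convert thirty (English words) → 30 (decimal)
Compute 21 × 30 = 630
630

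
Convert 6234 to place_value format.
Convert 6234 (decimal) → 6234 = 6×1000 + 2×100 + 3×10 + 4 → 6 thousands, 2 hundreds, 3 tens, 4 ones (place-value notation)
6 thousands, 2 hundreds, 3 tens, 4 ones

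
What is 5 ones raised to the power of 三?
Convert 5 ones (place-value notation) → 5 (decimal)
Convert 三 (Chinese numeral) → 3 (decimal)
Compute 5 ^ 3 = 125
125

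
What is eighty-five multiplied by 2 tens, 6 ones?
Convert eighty-five (English words) → 85 (decimal)
Convert 2 tens, 6 ones (place-value notation) → 2×10 + 6 = 26 (decimal)
Compute 85 × 26 = 2210
2210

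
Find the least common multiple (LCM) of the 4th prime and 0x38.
Convert the 4th prime (prime index) → 7 (decimal)
Convert 0x38 (hexadecimal) → 3×16 + 8 = 56 (decimal)
Compute lcm(7, 56) = 56
56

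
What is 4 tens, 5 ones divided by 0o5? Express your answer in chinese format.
Convert 4 tens, 5 ones (place-value notation) → 4×10 + 5 = 45 (decimal)
Convert 0o5 (octal) → 5 (decimal)
Compute 45 ÷ 5 = 9
Convert 9 (decimal) → 九 (Chinese numeral)
九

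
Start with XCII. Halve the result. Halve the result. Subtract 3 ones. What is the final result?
Convert XCII (Roman numeral) → 90 + 1 + 1 = 92 (decimal)
Start: 92
92 ÷ 2 = 46
46 ÷ 2 = 23
Convert 3 ones (place-value notation) → 3 (decimal)
23 - 3 = 20
20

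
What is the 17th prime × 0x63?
Convert the 17th prime (prime index) → 59 (decimal)
Convert 0x63 (hexadecimal) → 6×16 + 3 = 99 (decimal)
Compute 59 × 99 = 5841
5841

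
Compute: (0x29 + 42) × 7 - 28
Convert 0x29 (hexadecimal) → 2×16 + 9 = 41 (decimal)
Expression in decimal: (41 + 42) × 7 - 28
Parentheses first: 41 + 42 = 83
Multiply: 83 × 7 = 581
Subtract: 581 - 28 = 553
553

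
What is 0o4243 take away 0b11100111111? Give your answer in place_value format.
Convert 0o4243 (octal) → 4×512 + 2×64 + 4×8 + 3 = 2211 (decimal)
Convert 0b11100111111 (binary) → 1024 + 512 + 256 + 32 + 16 + 8 + 4 + 2 + 1 = 1855 (decimal)
Compute 2211 - 1855 = 356
Convert 356 (decimal) → 356 = 3×100 + 5×10 + 6 → 3 hundreds, 5 tens, 6 ones (place-value notation)
3 hundreds, 5 tens, 6 ones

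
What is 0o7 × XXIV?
Convert 0o7 (octal) → 7 (decimal)
Convert XXIV (Roman numeral) → 10 + 10 + 4 = 24 (decimal)
Compute 7 × 24 = 168
168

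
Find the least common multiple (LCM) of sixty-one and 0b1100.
Convert sixty-one (English words) → 61 (decimal)
Convert 0b1100 (binary) → 8 + 4 = 12 (decimal)
Compute lcm(61, 12) = 732
732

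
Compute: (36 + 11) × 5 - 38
Parentheses first: 36 + 11 = 47
Multiply: 47 × 5 = 235
Subtract: 235 - 38 = 197
197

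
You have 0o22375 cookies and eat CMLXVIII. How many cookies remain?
Convert 0o22375 (octal) → 2×4096 + 2×512 + 3×64 + 7×8 + 5 = 9469 (decimal)
Convert CMLXVIII (Roman numeral) → 900 + 50 + 10 + 5 + 1 + 1 + 1 = 968 (decimal)
Compute 9469 - 968 = 8501
8501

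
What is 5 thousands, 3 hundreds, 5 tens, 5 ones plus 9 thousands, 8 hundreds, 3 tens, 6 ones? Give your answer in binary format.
Convert 5 thousands, 3 hundreds, 5 tens, 5 ones (place-value notation) → 5×1000 + 3×100 + 5×10 + 5 = 5355 (decimal)
Convert 9 thousands, 8 hundreds, 3 tens, 6 ones (place-value notation) → 9×1000 + 8×100 + 3×10 + 6 = 9836 (decimal)
Compute 5355 + 9836 = 15191
Convert 15191 (decimal) → 15191 = 8192 + 4096 + 2048 + 512 + 256 + 64 + 16 + 4 + 2 + 1 → 0b11101101010111 (binary)
0b11101101010111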